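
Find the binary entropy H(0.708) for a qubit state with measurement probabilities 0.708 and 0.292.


S = -p*log2(p) - (1-p)*log2(1-p)
p = 0.7080, 1-p = 0.2920
= -0.7080 * log2(0.7080) - 0.2920 * log2(0.2920)
= -(-0.3527) - (-0.5186)
= 0.8713

0.8713


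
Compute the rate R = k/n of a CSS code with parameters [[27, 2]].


Code rate R = k/n
= 2/27
= 0.0741

0.0741


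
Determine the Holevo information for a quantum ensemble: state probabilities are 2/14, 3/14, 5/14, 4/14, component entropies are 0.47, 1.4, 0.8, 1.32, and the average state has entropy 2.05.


chi = S(rho) - sum_i p_i * S(rho_i)
Weighted entropy = 2/14 * 0.47 + 3/14 * 1.4 + 5/14 * 0.8 + 4/14 * 1.32
= 1.0300
chi = 2.05 - 1.0300
= 1.0200

1.0200


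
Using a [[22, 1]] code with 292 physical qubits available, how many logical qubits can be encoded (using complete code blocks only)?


Each code block uses 22 physical qubits for 1 logical qubit(s).
Number of complete blocks = floor(292 / 22) = 13
Logical qubits = 13 * 1
= 13

13


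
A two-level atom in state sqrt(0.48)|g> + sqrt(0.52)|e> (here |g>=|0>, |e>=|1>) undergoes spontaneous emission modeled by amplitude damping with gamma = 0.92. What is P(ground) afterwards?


For amplitude damping with parameter gamma on state sqrt(a)|0> + sqrt(b)|1>:
alpha^2 = 0.48, beta^2 = 0.52
P(|0>) = alpha^2 + gamma * beta^2
= 0.48 + 0.92 * 0.52
= 0.48 + 0.4784
= 0.9584

0.9584


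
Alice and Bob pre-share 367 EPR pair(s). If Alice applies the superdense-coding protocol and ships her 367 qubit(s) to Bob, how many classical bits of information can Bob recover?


Superdense coding allows 2 classical bits per shared entangled pair.
367 pair(s) -> 2 * 367 = 734 classical bits

734


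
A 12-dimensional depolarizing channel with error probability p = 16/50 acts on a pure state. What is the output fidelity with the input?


F = (1-p) + p/d
= (1 - 0.3200) + 0.3200/12
= 0.6800 + 0.0267
= 0.7067

0.7067


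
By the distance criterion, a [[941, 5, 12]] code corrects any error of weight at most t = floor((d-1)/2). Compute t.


Code parameters: [[941, 5, 12]], distance d = 12.
Number of correctable errors = floor((d-1)/2)
= floor((12 - 1)/2)
= floor(11/2)
= 5

5


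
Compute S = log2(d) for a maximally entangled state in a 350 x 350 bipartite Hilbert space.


For a maximally entangled state in d x d:
S = log2(d) = log2(350)
= 8.4512

8.4512


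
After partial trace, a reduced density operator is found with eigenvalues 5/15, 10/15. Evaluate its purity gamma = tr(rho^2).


tr(rho^2) = sum of eigenvalues squared
= (5/15)^2 + (10/15)^2
= (25 + 100) / 225
= 125/225
= 0.5556

0.5556


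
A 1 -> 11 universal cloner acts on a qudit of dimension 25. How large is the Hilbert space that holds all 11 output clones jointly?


Output space = H^(tensor 11) where dim(H) = 25
dim = 25^11
= 625 (after 2 factors)
= 15625 (after 3 factors)
= 390625 (after 4 factors)
= 9765625 (after 5 factors)
= 244140625 (after 6 factors)
= 6103515625 (after 7 factors)
= 152587890625 (after 8 factors)
= 3814697265625 (after 9 factors)
= 95367431640625 (after 10 factors)
= 2384185791015625 (after 11 factors)
= 2384185791015625

2384185791015625


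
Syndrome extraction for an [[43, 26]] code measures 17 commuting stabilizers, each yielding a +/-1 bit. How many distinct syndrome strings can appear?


Each stabilizer generator gives a binary (+1 or -1) measurement outcome.
With 17 independent generators:
Total syndromes = 2^17
= 131072

131072


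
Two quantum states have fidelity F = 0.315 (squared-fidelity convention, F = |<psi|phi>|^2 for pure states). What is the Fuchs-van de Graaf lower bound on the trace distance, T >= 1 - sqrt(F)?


Fuchs-van de Graaf (squared-fidelity convention): 1 - sqrt(F) <= T <= sqrt(1 - F).
Lower bound: T >= 1 - sqrt(F)
sqrt(F) = sqrt(0.315) = 0.5612
T >= 1 - 0.5612
T >= 0.4388

0.4388


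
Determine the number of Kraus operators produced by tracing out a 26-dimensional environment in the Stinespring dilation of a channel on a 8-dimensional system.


Tracing out the environment in an orthonormal basis {|i>_E} gives Kraus operators K_i = <i|_E U |0>_E.
Number of Kraus operators = dim(H_env) = d_env
= 26

26


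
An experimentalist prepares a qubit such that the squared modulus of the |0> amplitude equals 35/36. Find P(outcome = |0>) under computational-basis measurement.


|alpha|^2 = 35/36 = 0.9722
|beta|^2 = 1 - 35/36 = 1/36 = 0.0278
P(|0>) = |alpha|^2 = 0.9722

0.9722


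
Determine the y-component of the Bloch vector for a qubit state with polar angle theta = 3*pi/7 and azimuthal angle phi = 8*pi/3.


theta = 1.3464, phi = 8.3776
r_y = sin(theta)*sin(phi) = 0.9749 * 0.8660
r_y = 0.8443

0.8443


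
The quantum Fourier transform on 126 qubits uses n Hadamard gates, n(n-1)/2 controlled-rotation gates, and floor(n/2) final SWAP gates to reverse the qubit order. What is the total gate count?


Hadamard gates: 126
Controlled rotations: n*(n-1)/2 = 126*125/2 = 7875
SWAP gates: floor(n/2) = floor(126/2) = 63
Total = 126 + 7875 + 63
= 8064

8064


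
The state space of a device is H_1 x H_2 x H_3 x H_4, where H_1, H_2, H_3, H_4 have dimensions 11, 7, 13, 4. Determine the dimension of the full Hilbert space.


dim(H_1 x H_2 x H_3 x H_4) = 11 * 7 * 13 * 4
= 77 * 13 * 4
= 1001 * 4
= 4004

4004


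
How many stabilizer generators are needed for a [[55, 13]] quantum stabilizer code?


For an [[n,k]] stabilizer code:
Number of stabilizer generators = n - k
= 55 - 13
= 42

42


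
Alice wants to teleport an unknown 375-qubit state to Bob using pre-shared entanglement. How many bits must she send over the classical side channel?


Quantum teleportation requires 2 classical bits per qubit teleported.
375 qubit(s) -> 2 * 375 = 750 classical bits

750


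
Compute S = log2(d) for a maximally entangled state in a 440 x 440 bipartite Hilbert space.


For a maximally entangled state in d x d:
S = log2(d) = log2(440)
= 8.7814

8.7814


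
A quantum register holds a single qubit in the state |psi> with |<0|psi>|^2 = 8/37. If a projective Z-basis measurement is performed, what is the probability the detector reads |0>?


|alpha|^2 = 8/37 = 0.2162
|beta|^2 = 1 - 8/37 = 29/37 = 0.7838
P(|0>) = |alpha|^2 = 0.2162

0.2162


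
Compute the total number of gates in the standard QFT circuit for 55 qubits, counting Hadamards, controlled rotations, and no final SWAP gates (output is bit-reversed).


Hadamard gates: 55
Controlled rotations: n*(n-1)/2 = 55*54/2 = 1485
SWAP gates: 0 (omitted)
Total = 55 + 1485
= 1540

1540


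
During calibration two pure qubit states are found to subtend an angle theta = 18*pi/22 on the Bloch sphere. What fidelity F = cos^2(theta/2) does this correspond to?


For states separated by angle theta on Bloch sphere:
F = cos^2(theta/2)
theta = 18*pi/22 = 2.5704
theta/2 = 1.2852
cos(theta/2) = 0.2817
F = 0.0794

0.0794


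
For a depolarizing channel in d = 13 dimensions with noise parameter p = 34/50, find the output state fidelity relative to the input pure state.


F = (1-p) + p/d
= (1 - 0.6800) + 0.6800/13
= 0.3200 + 0.0523
= 0.3723

0.3723


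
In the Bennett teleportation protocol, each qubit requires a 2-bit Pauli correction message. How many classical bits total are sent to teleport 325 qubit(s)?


Quantum teleportation requires 2 classical bits per qubit teleported.
325 qubit(s) -> 2 * 325 = 650 classical bits

650


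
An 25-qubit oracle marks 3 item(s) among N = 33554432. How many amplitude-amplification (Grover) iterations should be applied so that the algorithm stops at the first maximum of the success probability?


After j Grover iterations the success probability is P(j) = sin^2((2j+1)*theta), where sin(theta) = sqrt(k/N).
N = 2^25 = 33554432, k = 3
sin(theta) = sqrt(k/N) = 0.0002990099784
theta = arcsin(sqrt(k/N)) = 0.0002990099828 rad
P(j) reaches its first maximum when (2j+1)*theta is as close as possible to pi/2, i.e. j = round(pi/(4*theta) - 1/2).
pi/(4*theta) - 1/2 = 2626.1620
(For comparison, the common estimate pi/4 * sqrt(N/k) = 2626.6621; the exact maximiser is used here.)
Optimal iterations = 2626

2626


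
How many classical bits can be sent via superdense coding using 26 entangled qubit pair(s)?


Superdense coding allows 2 classical bits per shared entangled pair.
26 pair(s) -> 2 * 26 = 52 classical bits

52


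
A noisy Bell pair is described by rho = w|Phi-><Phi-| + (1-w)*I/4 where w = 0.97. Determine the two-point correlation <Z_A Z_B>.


|Phi-> = (|00> - |11>)/sqrt(2)
For the pure Bell state, <Z_A Z_B> = +1 (Bell-state Pauli correlator).
The maximally-mixed part I/4 has tr(I/4 * P tensor P) = 0 for any traceless Pauli P.
So <Z_A Z_B>_rho = w * (+1) + (1 - w) * 0
= 0.97 * (+1)
= 0.9700

0.9700


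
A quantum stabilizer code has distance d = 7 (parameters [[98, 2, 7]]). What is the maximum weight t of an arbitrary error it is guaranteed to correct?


Code parameters: [[98, 2, 7]], distance d = 7.
Number of correctable errors = floor((d-1)/2)
= floor((7 - 1)/2)
= floor(6/2)
= 3

3


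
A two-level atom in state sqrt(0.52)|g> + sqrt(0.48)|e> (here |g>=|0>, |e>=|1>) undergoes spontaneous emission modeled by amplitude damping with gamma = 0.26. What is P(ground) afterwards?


For amplitude damping with parameter gamma on state sqrt(a)|0> + sqrt(b)|1>:
alpha^2 = 0.52, beta^2 = 0.48
P(|0>) = alpha^2 + gamma * beta^2
= 0.52 + 0.26 * 0.48
= 0.52 + 0.1248
= 0.6448

0.6448


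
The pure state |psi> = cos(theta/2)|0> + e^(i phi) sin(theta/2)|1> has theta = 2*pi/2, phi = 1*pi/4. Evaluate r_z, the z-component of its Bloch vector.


theta = 3.1416, phi = 0.7854
r_z = cos(theta) = -1.0000

-1.0000


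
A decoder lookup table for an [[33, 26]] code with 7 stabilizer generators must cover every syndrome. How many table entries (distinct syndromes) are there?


Each stabilizer generator gives a binary (+1 or -1) measurement outcome.
With 7 independent generators:
Total syndromes = 2^7
= 128

128


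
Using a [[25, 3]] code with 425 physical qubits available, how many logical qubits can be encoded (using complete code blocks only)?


Each code block uses 25 physical qubits for 3 logical qubit(s).
Number of complete blocks = floor(425 / 25) = 17
Logical qubits = 17 * 3
= 51

51


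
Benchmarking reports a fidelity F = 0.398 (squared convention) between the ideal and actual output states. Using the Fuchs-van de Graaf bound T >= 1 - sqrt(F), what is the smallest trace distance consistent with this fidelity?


Fuchs-van de Graaf (squared-fidelity convention): 1 - sqrt(F) <= T <= sqrt(1 - F).
Lower bound: T >= 1 - sqrt(F)
sqrt(F) = sqrt(0.398) = 0.6309
T >= 1 - 0.6309
T >= 0.3691

0.3691


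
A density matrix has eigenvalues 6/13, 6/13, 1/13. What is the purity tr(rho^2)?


tr(rho^2) = sum of eigenvalues squared
= (6/13)^2 + (6/13)^2 + (1/13)^2
= (36 + 36 + 1) / 169
= 73/169
= 0.4320

0.4320


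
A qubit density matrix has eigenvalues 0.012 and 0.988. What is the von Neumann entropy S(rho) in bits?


S = -p*log2(p) - (1-p)*log2(1-p)
p = 0.0120, 1-p = 0.9880
= -0.0120 * log2(0.0120) - 0.9880 * log2(0.9880)
= -(-0.0766) - (-0.0172)
= 0.0938

0.0938


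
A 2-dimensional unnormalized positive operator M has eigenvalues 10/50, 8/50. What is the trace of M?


tr(M) = sum of eigenvalues
= 10/50 + 8/50
= 18/50
= 0.3600

0.3600


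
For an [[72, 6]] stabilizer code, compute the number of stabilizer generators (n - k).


For an [[n,k]] stabilizer code:
Number of stabilizer generators = n - k
= 72 - 6
= 66

66


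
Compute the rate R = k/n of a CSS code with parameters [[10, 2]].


Code rate R = k/n
= 2/10
= 0.2000

0.2000


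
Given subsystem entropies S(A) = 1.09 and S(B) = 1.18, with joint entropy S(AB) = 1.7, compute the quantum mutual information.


I(A:B) = S(A) + S(B) - S(AB)
= 1.09 + 1.18 - 1.7
= 0.5700

0.5700


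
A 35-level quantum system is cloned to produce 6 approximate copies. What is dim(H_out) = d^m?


Output space = H^(tensor 6) where dim(H) = 35
dim = 35^6
= 1225 (after 2 factors)
= 42875 (after 3 factors)
= 1500625 (after 4 factors)
= 52521875 (after 5 factors)
= 1838265625 (after 6 factors)
= 1838265625

1838265625


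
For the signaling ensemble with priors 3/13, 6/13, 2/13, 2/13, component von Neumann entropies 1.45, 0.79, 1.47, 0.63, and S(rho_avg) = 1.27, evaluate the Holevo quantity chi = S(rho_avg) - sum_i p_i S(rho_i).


chi = S(rho) - sum_i p_i * S(rho_i)
Weighted entropy = 3/13 * 1.45 + 6/13 * 0.79 + 2/13 * 1.47 + 2/13 * 0.63
= 1.0223
chi = 1.27 - 1.0223
= 0.2477

0.2477


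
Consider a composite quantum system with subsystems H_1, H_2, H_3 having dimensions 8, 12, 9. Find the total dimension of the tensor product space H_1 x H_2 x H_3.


dim(H_1 x H_2 x H_3) = 8 * 12 * 9
= 96 * 9
= 864

864


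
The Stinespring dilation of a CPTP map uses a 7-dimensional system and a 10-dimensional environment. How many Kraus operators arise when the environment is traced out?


Tracing out the environment in an orthonormal basis {|i>_E} gives Kraus operators K_i = <i|_E U |0>_E.
Number of Kraus operators = dim(H_env) = d_env
= 10

10


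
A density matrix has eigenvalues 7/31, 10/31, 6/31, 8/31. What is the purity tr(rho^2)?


tr(rho^2) = sum of eigenvalues squared
= (7/31)^2 + (10/31)^2 + (6/31)^2 + (8/31)^2
= (49 + 100 + 36 + 64) / 961
= 249/961
= 0.2591

0.2591


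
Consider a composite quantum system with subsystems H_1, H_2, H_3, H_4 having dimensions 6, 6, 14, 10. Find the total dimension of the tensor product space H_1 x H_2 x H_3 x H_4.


dim(H_1 x H_2 x H_3 x H_4) = 6 * 6 * 14 * 10
= 36 * 14 * 10
= 504 * 10
= 5040

5040


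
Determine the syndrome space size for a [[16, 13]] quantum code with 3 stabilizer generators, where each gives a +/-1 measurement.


Each stabilizer generator gives a binary (+1 or -1) measurement outcome.
With 3 independent generators:
Total syndromes = 2^3
= 8

8


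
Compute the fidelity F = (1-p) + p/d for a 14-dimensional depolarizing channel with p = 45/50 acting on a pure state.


F = (1-p) + p/d
= (1 - 0.9000) + 0.9000/14
= 0.1000 + 0.0643
= 0.1643

0.1643


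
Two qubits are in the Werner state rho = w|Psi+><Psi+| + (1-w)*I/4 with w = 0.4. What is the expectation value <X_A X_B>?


|Psi+> = (|01> + |10>)/sqrt(2)
For the pure Bell state, <X_A X_B> = +1 (Bell-state Pauli correlator).
The maximally-mixed part I/4 has tr(I/4 * P tensor P) = 0 for any traceless Pauli P.
So <X_A X_B>_rho = w * (+1) + (1 - w) * 0
= 0.4 * (+1)
= 0.4000

0.4000


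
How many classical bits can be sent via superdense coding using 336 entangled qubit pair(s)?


Superdense coding allows 2 classical bits per shared entangled pair.
336 pair(s) -> 2 * 336 = 672 classical bits

672


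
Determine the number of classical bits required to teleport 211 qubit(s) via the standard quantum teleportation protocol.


Quantum teleportation requires 2 classical bits per qubit teleported.
211 qubit(s) -> 2 * 211 = 422 classical bits

422


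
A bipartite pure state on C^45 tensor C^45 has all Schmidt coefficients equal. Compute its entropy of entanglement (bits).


For a maximally entangled state in d x d:
S = log2(d) = log2(45)
= 5.4919

5.4919


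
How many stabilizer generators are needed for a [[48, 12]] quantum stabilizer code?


For an [[n,k]] stabilizer code:
Number of stabilizer generators = n - k
= 48 - 12
= 36

36


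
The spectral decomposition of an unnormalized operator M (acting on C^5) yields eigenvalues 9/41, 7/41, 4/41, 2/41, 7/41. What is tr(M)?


tr(M) = sum of eigenvalues
= 9/41 + 7/41 + 4/41 + 2/41 + 7/41
= 29/41
= 0.7073

0.7073


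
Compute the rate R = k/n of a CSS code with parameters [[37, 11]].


Code rate R = k/n
= 11/37
= 0.2973

0.2973


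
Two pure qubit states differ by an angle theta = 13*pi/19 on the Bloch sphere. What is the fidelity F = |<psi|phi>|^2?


For states separated by angle theta on Bloch sphere:
F = cos^2(theta/2)
theta = 13*pi/19 = 2.1495
theta/2 = 1.0748
cos(theta/2) = 0.4759
F = 0.2265

0.2265


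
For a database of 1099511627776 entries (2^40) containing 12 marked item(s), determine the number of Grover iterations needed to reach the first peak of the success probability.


After j Grover iterations the success probability is P(j) = sin^2((2j+1)*theta), where sin(theta) = sqrt(k/N).
N = 2^40 = 1099511627776, k = 12
sin(theta) = sqrt(k/N) = 3.30362474e-06
theta = arcsin(sqrt(k/N)) = 3.30362474e-06 rad
P(j) reaches its first maximum when (2j+1)*theta is as close as possible to pi/2, i.e. j = round(pi/(4*theta) - 1/2).
pi/(4*theta) - 1/2 = 237737.8103
(For comparison, the common estimate pi/4 * sqrt(N/k) = 237738.3103; the exact maximiser is used here.)
Optimal iterations = 237738

237738


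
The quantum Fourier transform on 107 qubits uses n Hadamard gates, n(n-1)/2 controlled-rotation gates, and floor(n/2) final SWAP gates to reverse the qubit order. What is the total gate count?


Hadamard gates: 107
Controlled rotations: n*(n-1)/2 = 107*106/2 = 5671
SWAP gates: floor(n/2) = floor(107/2) = 53
Total = 107 + 5671 + 53
= 5831

5831


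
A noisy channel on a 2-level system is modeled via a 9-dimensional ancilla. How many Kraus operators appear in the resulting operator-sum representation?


Tracing out the environment in an orthonormal basis {|i>_E} gives Kraus operators K_i = <i|_E U |0>_E.
Number of Kraus operators = dim(H_env) = d_env
= 9

9


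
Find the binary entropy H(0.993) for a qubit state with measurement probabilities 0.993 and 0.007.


S = -p*log2(p) - (1-p)*log2(1-p)
p = 0.9930, 1-p = 0.0070
= -0.9930 * log2(0.9930) - 0.0070 * log2(0.0070)
= -(-0.0101) - (-0.0501)
= 0.0602

0.0602


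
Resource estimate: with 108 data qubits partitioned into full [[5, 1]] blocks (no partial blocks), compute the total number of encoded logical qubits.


Each code block uses 5 physical qubits for 1 logical qubit(s).
Number of complete blocks = floor(108 / 5) = 21
Logical qubits = 21 * 1
= 21

21


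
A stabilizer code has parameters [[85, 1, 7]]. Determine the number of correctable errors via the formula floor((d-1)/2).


Code parameters: [[85, 1, 7]], distance d = 7.
Number of correctable errors = floor((d-1)/2)
= floor((7 - 1)/2)
= floor(6/2)
= 3

3


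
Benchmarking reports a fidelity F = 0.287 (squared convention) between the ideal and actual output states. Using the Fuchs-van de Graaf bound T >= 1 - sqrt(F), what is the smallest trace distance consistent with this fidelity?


Fuchs-van de Graaf (squared-fidelity convention): 1 - sqrt(F) <= T <= sqrt(1 - F).
Lower bound: T >= 1 - sqrt(F)
sqrt(F) = sqrt(0.287) = 0.5357
T >= 1 - 0.5357
T >= 0.4643

0.4643


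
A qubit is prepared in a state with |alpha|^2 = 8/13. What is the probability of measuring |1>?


|alpha|^2 = 8/13 = 0.6154
|beta|^2 = 1 - 8/13 = 5/13 = 0.3846
P(|1>) = |beta|^2 = 0.3846

0.3846


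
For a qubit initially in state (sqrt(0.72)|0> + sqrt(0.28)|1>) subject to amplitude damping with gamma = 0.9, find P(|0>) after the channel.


For amplitude damping with parameter gamma on state sqrt(a)|0> + sqrt(b)|1>:
alpha^2 = 0.72, beta^2 = 0.28
P(|0>) = alpha^2 + gamma * beta^2
= 0.72 + 0.9 * 0.28
= 0.72 + 0.2520
= 0.9720

0.9720


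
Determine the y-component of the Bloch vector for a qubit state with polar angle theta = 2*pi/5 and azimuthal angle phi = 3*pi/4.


theta = 1.2566, phi = 2.3562
r_y = sin(theta)*sin(phi) = 0.9511 * 0.7071
r_y = 0.6725

0.6725


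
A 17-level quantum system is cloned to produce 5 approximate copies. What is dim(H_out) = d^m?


Output space = H^(tensor 5) where dim(H) = 17
dim = 17^5
= 289 (after 2 factors)
= 4913 (after 3 factors)
= 83521 (after 4 factors)
= 1419857 (after 5 factors)
= 1419857

1419857


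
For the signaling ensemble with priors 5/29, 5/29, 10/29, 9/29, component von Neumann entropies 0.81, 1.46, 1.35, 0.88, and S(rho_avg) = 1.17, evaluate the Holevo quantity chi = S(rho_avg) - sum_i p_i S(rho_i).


chi = S(rho) - sum_i p_i * S(rho_i)
Weighted entropy = 5/29 * 0.81 + 5/29 * 1.46 + 10/29 * 1.35 + 9/29 * 0.88
= 1.1300
chi = 1.17 - 1.1300
= 0.0400

0.0400


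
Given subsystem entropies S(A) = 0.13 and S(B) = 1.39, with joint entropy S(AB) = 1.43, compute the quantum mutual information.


I(A:B) = S(A) + S(B) - S(AB)
= 0.13 + 1.39 - 1.43
= 0.0900

0.0900


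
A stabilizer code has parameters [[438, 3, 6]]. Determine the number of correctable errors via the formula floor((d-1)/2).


Code parameters: [[438, 3, 6]], distance d = 6.
Number of correctable errors = floor((d-1)/2)
= floor((6 - 1)/2)
= floor(5/2)
= 2

2


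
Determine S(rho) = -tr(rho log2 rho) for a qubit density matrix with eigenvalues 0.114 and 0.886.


S = -p*log2(p) - (1-p)*log2(1-p)
p = 0.1140, 1-p = 0.8860
= -0.1140 * log2(0.1140) - 0.8860 * log2(0.8860)
= -(-0.3571) - (-0.1547)
= 0.5119

0.5119


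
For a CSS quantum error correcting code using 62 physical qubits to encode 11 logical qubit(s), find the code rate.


Code rate R = k/n
= 11/62
= 0.1774

0.1774


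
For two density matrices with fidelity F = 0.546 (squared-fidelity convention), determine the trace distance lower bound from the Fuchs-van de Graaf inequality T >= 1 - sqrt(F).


Fuchs-van de Graaf (squared-fidelity convention): 1 - sqrt(F) <= T <= sqrt(1 - F).
Lower bound: T >= 1 - sqrt(F)
sqrt(F) = sqrt(0.546) = 0.7389
T >= 1 - 0.7389
T >= 0.2611

0.2611


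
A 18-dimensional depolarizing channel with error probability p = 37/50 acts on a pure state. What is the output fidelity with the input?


F = (1-p) + p/d
= (1 - 0.7400) + 0.7400/18
= 0.2600 + 0.0411
= 0.3011

0.3011


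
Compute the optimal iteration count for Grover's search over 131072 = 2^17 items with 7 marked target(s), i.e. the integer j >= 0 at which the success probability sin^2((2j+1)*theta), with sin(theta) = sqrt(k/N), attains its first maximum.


After j Grover iterations the success probability is P(j) = sin^2((2j+1)*theta), where sin(theta) = sqrt(k/N).
N = 2^17 = 131072, k = 7
sin(theta) = sqrt(k/N) = 0.007307924584
theta = arcsin(sqrt(k/N)) = 0.007307989633 rad
P(j) reaches its first maximum when (2j+1)*theta is as close as possible to pi/2, i.e. j = round(pi/(4*theta) - 1/2).
pi/(4*theta) - 1/2 = 106.9712
(For comparison, the common estimate pi/4 * sqrt(N/k) = 107.4721; the exact maximiser is used here.)
Optimal iterations = 107

107


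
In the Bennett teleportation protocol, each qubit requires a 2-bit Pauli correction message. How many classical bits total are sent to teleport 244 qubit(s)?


Quantum teleportation requires 2 classical bits per qubit teleported.
244 qubit(s) -> 2 * 244 = 488 classical bits

488


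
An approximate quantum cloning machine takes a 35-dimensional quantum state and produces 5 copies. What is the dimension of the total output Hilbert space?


Output space = H^(tensor 5) where dim(H) = 35
dim = 35^5
= 1225 (after 2 factors)
= 42875 (after 3 factors)
= 1500625 (after 4 factors)
= 52521875 (after 5 factors)
= 52521875

52521875


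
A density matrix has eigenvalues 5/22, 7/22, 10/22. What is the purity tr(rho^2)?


tr(rho^2) = sum of eigenvalues squared
= (5/22)^2 + (7/22)^2 + (10/22)^2
= (25 + 49 + 100) / 484
= 174/484
= 0.3595

0.3595


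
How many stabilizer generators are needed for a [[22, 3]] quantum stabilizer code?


For an [[n,k]] stabilizer code:
Number of stabilizer generators = n - k
= 22 - 3
= 19

19


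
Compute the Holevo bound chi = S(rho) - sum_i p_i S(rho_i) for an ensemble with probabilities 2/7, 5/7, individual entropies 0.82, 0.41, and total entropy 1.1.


chi = S(rho) - sum_i p_i * S(rho_i)
Weighted entropy = 2/7 * 0.82 + 5/7 * 0.41
= 0.5271
chi = 1.1 - 0.5271
= 0.5729

0.5729


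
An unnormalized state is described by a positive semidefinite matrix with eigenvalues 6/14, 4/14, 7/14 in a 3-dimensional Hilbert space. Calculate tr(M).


tr(M) = sum of eigenvalues
= 6/14 + 4/14 + 7/14
= 17/14
= 1.2143

1.2143


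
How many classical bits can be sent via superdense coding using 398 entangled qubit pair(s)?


Superdense coding allows 2 classical bits per shared entangled pair.
398 pair(s) -> 2 * 398 = 796 classical bits

796


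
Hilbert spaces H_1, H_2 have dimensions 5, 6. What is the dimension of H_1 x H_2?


dim(H_1 x H_2) = 5 * 6
= 30

30


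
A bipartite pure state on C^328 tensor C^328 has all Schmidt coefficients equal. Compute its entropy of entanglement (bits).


For a maximally entangled state in d x d:
S = log2(d) = log2(328)
= 8.3576

8.3576


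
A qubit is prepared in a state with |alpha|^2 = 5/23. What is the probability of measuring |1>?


|alpha|^2 = 5/23 = 0.2174
|beta|^2 = 1 - 5/23 = 18/23 = 0.7826
P(|1>) = |beta|^2 = 0.7826

0.7826


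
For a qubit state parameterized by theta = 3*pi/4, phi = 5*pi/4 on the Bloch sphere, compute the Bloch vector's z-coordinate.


theta = 2.3562, phi = 3.9270
r_z = cos(theta) = -0.7071

-0.7071


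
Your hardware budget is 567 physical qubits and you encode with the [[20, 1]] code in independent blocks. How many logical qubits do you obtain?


Each code block uses 20 physical qubits for 1 logical qubit(s).
Number of complete blocks = floor(567 / 20) = 28
Logical qubits = 28 * 1
= 28

28


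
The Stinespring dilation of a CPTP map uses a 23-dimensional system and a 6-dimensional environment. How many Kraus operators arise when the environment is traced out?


Tracing out the environment in an orthonormal basis {|i>_E} gives Kraus operators K_i = <i|_E U |0>_E.
Number of Kraus operators = dim(H_env) = d_env
= 6

6


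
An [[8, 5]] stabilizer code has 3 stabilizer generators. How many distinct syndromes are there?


Each stabilizer generator gives a binary (+1 or -1) measurement outcome.
With 3 independent generators:
Total syndromes = 2^3
= 8

8


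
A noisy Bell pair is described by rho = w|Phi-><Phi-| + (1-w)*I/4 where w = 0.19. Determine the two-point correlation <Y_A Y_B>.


|Phi-> = (|00> - |11>)/sqrt(2)
For the pure Bell state, <Y_A Y_B> = +1 (Bell-state Pauli correlator).
The maximally-mixed part I/4 has tr(I/4 * P tensor P) = 0 for any traceless Pauli P.
So <Y_A Y_B>_rho = w * (+1) + (1 - w) * 0
= 0.19 * (+1)
= 0.1900

0.1900


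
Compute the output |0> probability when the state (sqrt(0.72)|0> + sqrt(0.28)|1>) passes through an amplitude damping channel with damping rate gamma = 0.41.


For amplitude damping with parameter gamma on state sqrt(a)|0> + sqrt(b)|1>:
alpha^2 = 0.72, beta^2 = 0.28
P(|0>) = alpha^2 + gamma * beta^2
= 0.72 + 0.41 * 0.28
= 0.72 + 0.1148
= 0.8348

0.8348


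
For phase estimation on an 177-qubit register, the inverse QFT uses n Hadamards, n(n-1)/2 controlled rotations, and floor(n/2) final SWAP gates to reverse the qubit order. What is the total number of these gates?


Hadamard gates: 177
Controlled rotations: n*(n-1)/2 = 177*176/2 = 15576
SWAP gates: floor(n/2) = floor(177/2) = 88
Total = 177 + 15576 + 88
= 15841

15841


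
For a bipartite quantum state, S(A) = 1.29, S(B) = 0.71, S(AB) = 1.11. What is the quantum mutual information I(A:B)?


I(A:B) = S(A) + S(B) - S(AB)
= 1.29 + 0.71 - 1.11
= 0.8900

0.8900


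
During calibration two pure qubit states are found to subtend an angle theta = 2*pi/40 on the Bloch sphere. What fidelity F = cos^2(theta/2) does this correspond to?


For states separated by angle theta on Bloch sphere:
F = cos^2(theta/2)
theta = 2*pi/40 = 0.1571
theta/2 = 0.0785
cos(theta/2) = 0.9969
F = 0.9938

0.9938


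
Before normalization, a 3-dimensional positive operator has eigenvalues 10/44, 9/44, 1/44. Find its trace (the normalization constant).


tr(M) = sum of eigenvalues
= 10/44 + 9/44 + 1/44
= 20/44
= 0.4545

0.4545


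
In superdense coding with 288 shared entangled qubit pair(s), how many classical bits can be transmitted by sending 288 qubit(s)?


Superdense coding allows 2 classical bits per shared entangled pair.
288 pair(s) -> 2 * 288 = 576 classical bits

576


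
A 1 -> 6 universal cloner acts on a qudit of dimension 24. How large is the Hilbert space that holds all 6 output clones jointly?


Output space = H^(tensor 6) where dim(H) = 24
dim = 24^6
= 576 (after 2 factors)
= 13824 (after 3 factors)
= 331776 (after 4 factors)
= 7962624 (after 5 factors)
= 191102976 (after 6 factors)
= 191102976

191102976


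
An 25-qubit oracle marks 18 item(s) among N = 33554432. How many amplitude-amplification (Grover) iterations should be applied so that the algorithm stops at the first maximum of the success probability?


After j Grover iterations the success probability is P(j) = sin^2((2j+1)*theta), where sin(theta) = sqrt(k/N).
N = 2^25 = 33554432, k = 18
sin(theta) = sqrt(k/N) = 0.000732421875
theta = arcsin(sqrt(k/N)) = 0.0007324219405 rad
P(j) reaches its first maximum when (2j+1)*theta is as close as possible to pi/2, i.e. j = round(pi/(4*theta) - 1/2).
pi/(4*theta) - 1/2 = 1071.8302
(For comparison, the common estimate pi/4 * sqrt(N/k) = 1072.3303; the exact maximiser is used here.)
Optimal iterations = 1072

1072


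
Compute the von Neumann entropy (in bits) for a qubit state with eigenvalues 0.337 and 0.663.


S = -p*log2(p) - (1-p)*log2(1-p)
p = 0.3370, 1-p = 0.6630
= -0.3370 * log2(0.3370) - 0.6630 * log2(0.6630)
= -(-0.5288) - (-0.3931)
= 0.9219

0.9219


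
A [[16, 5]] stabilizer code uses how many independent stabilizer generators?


For an [[n,k]] stabilizer code:
Number of stabilizer generators = n - k
= 16 - 5
= 11

11


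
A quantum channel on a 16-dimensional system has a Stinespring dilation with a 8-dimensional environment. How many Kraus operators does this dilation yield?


Tracing out the environment in an orthonormal basis {|i>_E} gives Kraus operators K_i = <i|_E U |0>_E.
Number of Kraus operators = dim(H_env) = d_env
= 8

8


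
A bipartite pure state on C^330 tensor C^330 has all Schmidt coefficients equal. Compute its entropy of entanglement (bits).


For a maximally entangled state in d x d:
S = log2(d) = log2(330)
= 8.3663

8.3663


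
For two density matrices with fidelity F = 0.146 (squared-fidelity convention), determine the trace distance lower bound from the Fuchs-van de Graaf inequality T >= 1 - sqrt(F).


Fuchs-van de Graaf (squared-fidelity convention): 1 - sqrt(F) <= T <= sqrt(1 - F).
Lower bound: T >= 1 - sqrt(F)
sqrt(F) = sqrt(0.146) = 0.3821
T >= 1 - 0.3821
T >= 0.6179

0.6179


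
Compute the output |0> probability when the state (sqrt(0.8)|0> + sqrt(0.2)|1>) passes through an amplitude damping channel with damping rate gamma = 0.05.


For amplitude damping with parameter gamma on state sqrt(a)|0> + sqrt(b)|1>:
alpha^2 = 0.8, beta^2 = 0.2
P(|0>) = alpha^2 + gamma * beta^2
= 0.8 + 0.05 * 0.2
= 0.8 + 0.0100
= 0.8100

0.8100


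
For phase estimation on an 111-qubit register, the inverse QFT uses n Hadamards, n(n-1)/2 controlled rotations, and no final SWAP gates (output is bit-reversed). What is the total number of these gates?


Hadamard gates: 111
Controlled rotations: n*(n-1)/2 = 111*110/2 = 6105
SWAP gates: 0 (omitted)
Total = 111 + 6105
= 6216

6216


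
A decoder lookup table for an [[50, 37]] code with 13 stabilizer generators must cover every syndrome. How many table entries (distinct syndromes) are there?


Each stabilizer generator gives a binary (+1 or -1) measurement outcome.
With 13 independent generators:
Total syndromes = 2^13
= 8192

8192


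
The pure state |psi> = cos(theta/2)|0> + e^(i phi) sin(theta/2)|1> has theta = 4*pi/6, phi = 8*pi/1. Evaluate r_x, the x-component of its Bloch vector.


theta = 2.0944, phi = 25.1327
r_x = sin(theta)*cos(phi) = 0.8660 * 1.0000
r_x = 0.8660

0.8660


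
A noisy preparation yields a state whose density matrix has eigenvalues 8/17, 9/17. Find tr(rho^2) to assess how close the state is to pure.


tr(rho^2) = sum of eigenvalues squared
= (8/17)^2 + (9/17)^2
= (64 + 81) / 289
= 145/289
= 0.5017

0.5017


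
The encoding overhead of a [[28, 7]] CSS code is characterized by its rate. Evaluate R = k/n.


Code rate R = k/n
= 7/28
= 0.2500

0.2500


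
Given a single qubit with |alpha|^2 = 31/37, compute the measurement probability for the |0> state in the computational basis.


|alpha|^2 = 31/37 = 0.8378
|beta|^2 = 1 - 31/37 = 6/37 = 0.1622
P(|0>) = |alpha|^2 = 0.8378

0.8378


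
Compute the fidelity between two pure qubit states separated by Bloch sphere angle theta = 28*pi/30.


For states separated by angle theta on Bloch sphere:
F = cos^2(theta/2)
theta = 28*pi/30 = 2.9322
theta/2 = 1.4661
cos(theta/2) = 0.1045
F = 0.0109

0.0109


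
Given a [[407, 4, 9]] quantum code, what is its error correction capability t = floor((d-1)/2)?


Code parameters: [[407, 4, 9]], distance d = 9.
Number of correctable errors = floor((d-1)/2)
= floor((9 - 1)/2)
= floor(8/2)
= 4

4


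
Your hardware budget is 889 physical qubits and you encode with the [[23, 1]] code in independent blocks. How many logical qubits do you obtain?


Each code block uses 23 physical qubits for 1 logical qubit(s).
Number of complete blocks = floor(889 / 23) = 38
Logical qubits = 38 * 1
= 38

38


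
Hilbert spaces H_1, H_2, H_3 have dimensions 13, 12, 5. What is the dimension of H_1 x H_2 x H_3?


dim(H_1 x H_2 x H_3) = 13 * 12 * 5
= 156 * 5
= 780

780


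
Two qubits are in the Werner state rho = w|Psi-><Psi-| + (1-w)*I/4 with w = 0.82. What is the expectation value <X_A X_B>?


|Psi-> = (|01> - |10>)/sqrt(2)
For the pure Bell state, <X_A X_B> = -1 (Bell-state Pauli correlator).
The maximally-mixed part I/4 has tr(I/4 * P tensor P) = 0 for any traceless Pauli P.
So <X_A X_B>_rho = w * (-1) + (1 - w) * 0
= 0.82 * (-1)
= -0.8200

-0.8200


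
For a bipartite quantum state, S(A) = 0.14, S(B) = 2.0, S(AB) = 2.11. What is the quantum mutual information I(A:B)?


I(A:B) = S(A) + S(B) - S(AB)
= 0.14 + 2.0 - 2.11
= 0.0300

0.0300


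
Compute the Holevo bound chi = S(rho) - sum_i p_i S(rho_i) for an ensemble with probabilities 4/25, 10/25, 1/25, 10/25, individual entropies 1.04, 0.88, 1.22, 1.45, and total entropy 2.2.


chi = S(rho) - sum_i p_i * S(rho_i)
Weighted entropy = 4/25 * 1.04 + 10/25 * 0.88 + 1/25 * 1.22 + 10/25 * 1.45
= 1.1472
chi = 2.2 - 1.1472
= 1.0528

1.0528


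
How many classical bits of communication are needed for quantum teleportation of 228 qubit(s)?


Quantum teleportation requires 2 classical bits per qubit teleported.
228 qubit(s) -> 2 * 228 = 456 classical bits

456


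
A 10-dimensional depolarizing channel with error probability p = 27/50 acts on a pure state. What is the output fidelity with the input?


F = (1-p) + p/d
= (1 - 0.5400) + 0.5400/10
= 0.4600 + 0.0540
= 0.5140

0.5140


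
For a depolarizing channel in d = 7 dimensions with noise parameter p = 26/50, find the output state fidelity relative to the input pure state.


F = (1-p) + p/d
= (1 - 0.5200) + 0.5200/7
= 0.4800 + 0.0743
= 0.5543

0.5543


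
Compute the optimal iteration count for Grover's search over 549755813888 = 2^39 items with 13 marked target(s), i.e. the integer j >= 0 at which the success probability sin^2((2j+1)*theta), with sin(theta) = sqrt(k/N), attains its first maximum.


After j Grover iterations the success probability is P(j) = sin^2((2j+1)*theta), where sin(theta) = sqrt(k/N).
N = 2^39 = 549755813888, k = 13
sin(theta) = sqrt(k/N) = 4.862803949e-06
theta = arcsin(sqrt(k/N)) = 4.862803949e-06 rad
P(j) reaches its first maximum when (2j+1)*theta is as close as possible to pi/2, i.e. j = round(pi/(4*theta) - 1/2).
pi/(4*theta) - 1/2 = 161510.8773
(For comparison, the common estimate pi/4 * sqrt(N/k) = 161511.3773; the exact maximiser is used here.)
Optimal iterations = 161511

161511


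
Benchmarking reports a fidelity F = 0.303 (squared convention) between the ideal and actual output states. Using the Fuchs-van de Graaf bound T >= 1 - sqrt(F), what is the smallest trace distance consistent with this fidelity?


Fuchs-van de Graaf (squared-fidelity convention): 1 - sqrt(F) <= T <= sqrt(1 - F).
Lower bound: T >= 1 - sqrt(F)
sqrt(F) = sqrt(0.303) = 0.5505
T >= 1 - 0.5505
T >= 0.4495

0.4495


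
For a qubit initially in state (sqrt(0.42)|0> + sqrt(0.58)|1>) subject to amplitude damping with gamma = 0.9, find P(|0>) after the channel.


For amplitude damping with parameter gamma on state sqrt(a)|0> + sqrt(b)|1>:
alpha^2 = 0.42, beta^2 = 0.58
P(|0>) = alpha^2 + gamma * beta^2
= 0.42 + 0.9 * 0.58
= 0.42 + 0.5220
= 0.9420

0.9420


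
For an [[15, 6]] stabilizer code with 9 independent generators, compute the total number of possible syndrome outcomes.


Each stabilizer generator gives a binary (+1 or -1) measurement outcome.
With 9 independent generators:
Total syndromes = 2^9
= 512

512


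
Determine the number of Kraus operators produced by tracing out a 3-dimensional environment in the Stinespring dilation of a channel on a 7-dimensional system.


Tracing out the environment in an orthonormal basis {|i>_E} gives Kraus operators K_i = <i|_E U |0>_E.
Number of Kraus operators = dim(H_env) = d_env
= 3

3


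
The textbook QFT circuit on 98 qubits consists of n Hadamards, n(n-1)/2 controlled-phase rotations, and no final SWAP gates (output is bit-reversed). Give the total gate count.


Hadamard gates: 98
Controlled rotations: n*(n-1)/2 = 98*97/2 = 4753
SWAP gates: 0 (omitted)
Total = 98 + 4753
= 4851

4851


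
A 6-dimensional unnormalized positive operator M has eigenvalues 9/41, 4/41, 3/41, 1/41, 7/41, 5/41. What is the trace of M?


tr(M) = sum of eigenvalues
= 9/41 + 4/41 + 3/41 + 1/41 + 7/41 + 5/41
= 29/41
= 0.7073

0.7073


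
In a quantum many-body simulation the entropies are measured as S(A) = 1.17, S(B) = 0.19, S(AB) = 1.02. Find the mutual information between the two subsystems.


I(A:B) = S(A) + S(B) - S(AB)
= 1.17 + 0.19 - 1.02
= 0.3400

0.3400


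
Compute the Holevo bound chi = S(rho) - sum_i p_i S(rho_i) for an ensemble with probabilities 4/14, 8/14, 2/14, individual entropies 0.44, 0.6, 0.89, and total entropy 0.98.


chi = S(rho) - sum_i p_i * S(rho_i)
Weighted entropy = 4/14 * 0.44 + 8/14 * 0.6 + 2/14 * 0.89
= 0.5957
chi = 0.98 - 0.5957
= 0.3843

0.3843


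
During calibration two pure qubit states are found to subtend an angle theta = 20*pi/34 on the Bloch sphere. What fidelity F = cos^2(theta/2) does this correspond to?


For states separated by angle theta on Bloch sphere:
F = cos^2(theta/2)
theta = 20*pi/34 = 1.8480
theta/2 = 0.9240
cos(theta/2) = 0.6026
F = 0.3632

0.3632


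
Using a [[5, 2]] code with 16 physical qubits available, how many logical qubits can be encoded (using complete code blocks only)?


Each code block uses 5 physical qubits for 2 logical qubit(s).
Number of complete blocks = floor(16 / 5) = 3
Logical qubits = 3 * 2
= 6

6


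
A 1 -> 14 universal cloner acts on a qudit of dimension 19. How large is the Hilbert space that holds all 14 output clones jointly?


Output space = H^(tensor 14) where dim(H) = 19
dim = 19^14
= 361 (after 2 factors)
= 6859 (after 3 factors)
= 130321 (after 4 factors)
= 2476099 (after 5 factors)
= 47045881 (after 6 factors)
= 893871739 (after 7 factors)
= 16983563041 (after 8 factors)
= 322687697779 (after 9 factors)
= 6131066257801 (after 10 factors)
= 116490258898219 (after 11 factors)
= 2213314919066161 (after 12 factors)
= 42052983462257059 (after 13 factors)
= 799006685782884121 (after 14 factors)
= 799006685782884121

799006685782884121


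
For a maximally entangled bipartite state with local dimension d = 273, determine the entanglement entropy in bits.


For a maximally entangled state in d x d:
S = log2(d) = log2(273)
= 8.0928

8.0928


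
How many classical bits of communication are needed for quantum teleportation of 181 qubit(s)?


Quantum teleportation requires 2 classical bits per qubit teleported.
181 qubit(s) -> 2 * 181 = 362 classical bits

362
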